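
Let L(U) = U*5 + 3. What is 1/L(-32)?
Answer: -1/157 ≈ -0.0063694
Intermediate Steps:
L(U) = 3 + 5*U (L(U) = 5*U + 3 = 3 + 5*U)
1/L(-32) = 1/(3 + 5*(-32)) = 1/(3 - 160) = 1/(-157) = -1/157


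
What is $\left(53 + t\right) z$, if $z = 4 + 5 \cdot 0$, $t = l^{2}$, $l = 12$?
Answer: $788$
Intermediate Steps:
$t = 144$ ($t = 12^{2} = 144$)
$z = 4$ ($z = 4 + 0 = 4$)
$\left(53 + t\right) z = \left(53 + 144\right) 4 = 197 \cdot 4 = 788$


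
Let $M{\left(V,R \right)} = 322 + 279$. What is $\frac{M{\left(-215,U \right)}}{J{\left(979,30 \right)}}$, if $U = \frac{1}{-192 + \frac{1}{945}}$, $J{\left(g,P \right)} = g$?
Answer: $\frac{601}{979} \approx 0.61389$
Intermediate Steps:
$U = - \frac{945}{181439}$ ($U = \frac{1}{-192 + \frac{1}{945}} = \frac{1}{- \frac{181439}{945}} = - \frac{945}{181439} \approx -0.0052084$)
$M{\left(V,R \right)} = 601$
$\frac{M{\left(-215,U \right)}}{J{\left(979,30 \right)}} = \frac{601}{979}$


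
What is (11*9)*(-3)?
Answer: -297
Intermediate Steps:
(11*9)*(-3) = 99*(-3) = -297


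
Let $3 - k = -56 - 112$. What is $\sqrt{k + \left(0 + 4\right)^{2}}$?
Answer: $\sqrt{187} \approx 13.675$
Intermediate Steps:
$k = 171$ ($k = 3 - \left(-56 - 112\right) = 3 - -168 = 3 + 168 = 171$)
$\sqrt{k + \left(0 + 4\right)^{2}} = \sqrt{171 + \left(0 + 4\right)^{2}} = \sqrt{171 + 4^{2}} = \sqrt{171 + 16} = \sqrt{187}$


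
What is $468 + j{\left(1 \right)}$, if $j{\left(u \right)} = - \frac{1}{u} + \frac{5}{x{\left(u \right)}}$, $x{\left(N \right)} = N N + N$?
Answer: $\frac{939}{2} \approx 469.5$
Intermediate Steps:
$x{\left(N \right)} = N + N^{2}$ ($x{\left(N \right)} = N^{2} + N = N + N^{2}$)
$j{\left(u \right)} = - \frac{1}{u} + \frac{5}{u \left(1 + u\right)}$
$468 + j{\left(1 \right)} = 468 + \frac{4 - 1}{1 \left(1 + 1\right)} = 468 + 1 \cdot \frac{1}{2} \left(4 - 1\right) = 468 + 1 \cdot \frac{1}{2} \cdot 3 = 468 + \frac{3}{2} = \frac{939}{2}$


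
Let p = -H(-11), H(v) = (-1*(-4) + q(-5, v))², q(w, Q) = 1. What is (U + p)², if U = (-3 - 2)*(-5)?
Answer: 0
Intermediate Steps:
H(v) = 25 (H(v) = (-1*(-4) + 1)² = (4 + 1)² = 5² = 25)
U = 25 (U = -5*(-5) = 25)
p = -25 (p = -1*25 = -25)
(U + p)² = (25 - 25)² = 0² = 0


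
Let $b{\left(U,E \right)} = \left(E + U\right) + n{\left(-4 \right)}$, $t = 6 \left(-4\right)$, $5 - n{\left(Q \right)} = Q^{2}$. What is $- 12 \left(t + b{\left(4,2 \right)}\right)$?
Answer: $348$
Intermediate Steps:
$n{\left(Q \right)} = 5 - Q^{2}$
$t = -24$
$b{\left(U,E \right)} = -11 + E + U$ ($b{\left(U,E \right)} = \left(E + U\right) + \left(5 - \left(-4\right)^{2}\right) = \left(E + U\right) + \left(5 - 16\right) = \left(E + U\right) - 11 = -11 + E + U$)
$- 12 \left(t + b{\left(4,2 \right)}\right) = - 12 \left(-24 + \left(-11 + 2 + 4\right)\right) = - 12 \left(-24 - 5\right) = \left(-12\right) \left(-29\right) = 348$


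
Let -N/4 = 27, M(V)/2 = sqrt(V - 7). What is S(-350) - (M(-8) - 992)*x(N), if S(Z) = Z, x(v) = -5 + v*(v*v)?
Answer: -1249639614 + 2519434*I*sqrt(15) ≈ -1.2496e+9 + 9.7577e+6*I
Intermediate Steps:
M(V) = 2*sqrt(-7 + V) (M(V) = 2*sqrt(V - 7) = 2*sqrt(-7 + V))
N = -108 (N = -4*27 = -108)
x(v) = -5 + v**3 (x(v) = -5 + v*v**2 = -5 + v**3)
S(-350) - (M(-8) - 992)*x(N) = -350 - (2*sqrt(-7 - 8) - 992)*(-5 + (-108)**3) = -350 - (2*sqrt(-15) - 992)*(-5 - 1259712) = -350 - (2*(I*sqrt(15)) - 992)*(-1259717) = -350 - (2*I*sqrt(15) - 992)*(-1259717) = -350 - (-992 + 2*I*sqrt(15))*(-1259717) = -350 - (1249639264 - 2519434*I*sqrt(15)) = -350 + (-1249639264 + 2519434*I*sqrt(15)) = -1249639614 + 2519434*I*sqrt(15)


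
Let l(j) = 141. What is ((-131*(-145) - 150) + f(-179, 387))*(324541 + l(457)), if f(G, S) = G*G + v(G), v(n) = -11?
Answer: 16518196750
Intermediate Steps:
f(G, S) = -11 + G**2 (f(G, S) = G*G - 11 = G**2 - 11 = -11 + G**2)
((-131*(-145) - 150) + f(-179, 387))*(324541 + l(457)) = ((-131*(-145) - 150) + (-11 + (-179)**2))*(324541 + 141) = ((18995 - 150) + (-11 + 32041))*324682 = (18845 + 32030)*324682 = 50875*324682 = 16518196750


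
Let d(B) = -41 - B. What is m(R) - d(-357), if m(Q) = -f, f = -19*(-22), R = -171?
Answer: -734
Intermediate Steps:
f = 418
m(Q) = -418 (m(Q) = -1*418 = -418)
m(R) - d(-357) = -418 - (-41 - 1*(-357)) = -418 - (-41 + 357) = -418 - 1*316 = -418 - 316 = -734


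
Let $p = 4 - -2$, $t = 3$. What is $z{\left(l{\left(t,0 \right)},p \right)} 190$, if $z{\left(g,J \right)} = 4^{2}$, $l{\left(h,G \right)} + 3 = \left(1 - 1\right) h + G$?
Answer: $3040$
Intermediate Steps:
$p = 6$ ($p = 4 + 2 = 6$)
$l{\left(h,G \right)} = -3 + G$ ($l{\left(h,G \right)} = -3 + \left(\left(1 - 1\right) h + G\right) = -3 + \left(0 h + G\right) = -3 + \left(0 + G\right) = -3 + G$)
$z{\left(g,J \right)} = 16$
$z{\left(l{\left(t,0 \right)},p \right)} 190 = 16 \cdot 190 = 3040$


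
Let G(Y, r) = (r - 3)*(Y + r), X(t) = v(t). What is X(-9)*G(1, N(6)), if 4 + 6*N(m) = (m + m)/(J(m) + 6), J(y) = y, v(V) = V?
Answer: 63/4 ≈ 15.750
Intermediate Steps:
X(t) = t
N(m) = -⅔ + m/(3*(6 + m)) (N(m) = -⅔ + ((m + m)/(m + 6))/6 = -⅔ + ((2*m)/(6 + m))/6 = -⅔ + (2*m/(6 + m))/6 = -⅔ + m/(3*(6 + m)))
G(Y, r) = (-3 + r)*(Y + r)
X(-9)*G(1, N(6)) = -9*(((-12 - 1*6)/(3*(6 + 6)))² - 3*1 - (-12 - 1*6)/(6 + 6) + 1*((-12 - 1*6)/(3*(6 + 6)))) = -9*(((⅓)*(-12 - 6)/12)² - 3 - (-12 - 6)/12 + 1*((⅓)*(-12 - 6)/12)) = -9*(((⅓)*(1/12)*(-18))² - 3 - (-18)/12 + 1*((⅓)*(1/12)*(-18))) = -9*((-½)² - 3 - 3*(-½) + 1*(-½)) = -9*(¼ - 3 + 3/2 - ½) = -9*(-7/4) = 63/4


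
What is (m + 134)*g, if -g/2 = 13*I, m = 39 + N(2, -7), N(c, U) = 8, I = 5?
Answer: -23530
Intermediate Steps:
m = 47 (m = 39 + 8 = 47)
g = -130 (g = -26*5 = -2*65 = -130)
(m + 134)*g = (47 + 134)*(-130) = 181*(-130) = -23530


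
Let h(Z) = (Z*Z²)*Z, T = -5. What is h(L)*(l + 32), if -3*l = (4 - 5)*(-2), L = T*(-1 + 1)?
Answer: 0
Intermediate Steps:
L = 0 (L = -5*(-1 + 1) = -5*0 = 0)
l = -⅔ (l = -(4 - 5)*(-2)/3 = -(-1)*(-2)/3 = -⅓*2 = -⅔ ≈ -0.66667)
h(Z) = Z⁴ (h(Z) = Z³*Z = Z⁴)
h(L)*(l + 32) = 0⁴*(-⅔ + 32) = 0*(94/3) = 0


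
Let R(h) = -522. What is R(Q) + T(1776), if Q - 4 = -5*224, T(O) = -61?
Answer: -583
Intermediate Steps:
Q = -1116 (Q = 4 - 5*224 = 4 - 1120 = -1116)
R(Q) + T(1776) = -522 - 61 = -583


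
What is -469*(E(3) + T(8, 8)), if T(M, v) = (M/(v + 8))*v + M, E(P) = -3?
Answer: -4221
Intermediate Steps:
T(M, v) = M + M*v/(8 + v) (T(M, v) = (M/(8 + v))*v + M = M*v/(8 + v) + M = M + M*v/(8 + v))
-469*(E(3) + T(8, 8)) = -469*(-3 + 2*8*(4 + 8)/(8 + 8)) = -469*(-3 + 2*8*12/16) = -469*(-3 + 2*8*(1/16)*12) = -469*(-3 + 12) = -469*9 = -4221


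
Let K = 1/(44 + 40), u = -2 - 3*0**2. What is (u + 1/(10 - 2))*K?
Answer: -5/224 ≈ -0.022321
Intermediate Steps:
u = -2 (u = -2 - 3*0 = -2 + 0 = -2)
K = 1/84 ≈ 0.011905
(u + 1/(10 - 2))*K = (-2 + 1/(10 - 2))*(1/84) = (-2 + 1/8)*(1/84) = -15/8*1/84 = -5/224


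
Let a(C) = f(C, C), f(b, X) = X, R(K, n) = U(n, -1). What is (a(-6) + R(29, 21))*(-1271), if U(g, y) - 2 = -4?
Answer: 10168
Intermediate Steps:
U(g, y) = -2 (U(g, y) = 2 - 4 = -2)
R(K, n) = -2
a(C) = C
(a(-6) + R(29, 21))*(-1271) = (-6 - 2)*(-1271) = -8*(-1271) = 10168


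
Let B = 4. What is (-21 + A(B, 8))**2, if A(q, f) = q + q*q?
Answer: 1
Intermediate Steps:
A(q, f) = q + q**2
(-21 + A(B, 8))**2 = (-21 + 4*(1 + 4))**2 = (-21 + 4*5)**2 = (-21 + 20)**2 = (-1)**2 = 1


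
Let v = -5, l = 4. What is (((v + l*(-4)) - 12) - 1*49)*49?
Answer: -4018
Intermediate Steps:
(((v + l*(-4)) - 12) - 1*49)*49 = (((-5 + 4*(-4)) - 12) - 1*49)*49 = (((-5 - 16) - 12) - 49)*49 = ((-21 - 12) - 49)*49 = (-33 - 49)*49 = -82*49 = -4018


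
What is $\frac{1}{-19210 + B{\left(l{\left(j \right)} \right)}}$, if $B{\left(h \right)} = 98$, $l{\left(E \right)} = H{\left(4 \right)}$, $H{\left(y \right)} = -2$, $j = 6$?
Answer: $- \frac{1}{19112} \approx -5.2323 \cdot 10^{-5}$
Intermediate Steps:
$l{\left(E \right)} = -2$
$\frac{1}{-19210 + B{\left(l{\left(j \right)} \right)}} = \frac{1}{-19210 + 98} = \frac{1}{-19112} = - \frac{1}{19112}$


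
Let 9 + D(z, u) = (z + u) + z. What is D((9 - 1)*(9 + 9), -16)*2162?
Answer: 568606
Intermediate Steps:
D(z, u) = -9 + u + 2*z (D(z, u) = -9 + ((z + u) + z) = -9 + ((u + z) + z) = -9 + (u + 2*z) = -9 + u + 2*z)
D((9 - 1)*(9 + 9), -16)*2162 = (-9 - 16 + 2*((9 - 1)*(9 + 9)))*2162 = (-9 - 16 + 2*(8*18))*2162 = (-9 - 16 + 2*144)*2162 = (-9 - 16 + 288)*2162 = 263*2162 = 568606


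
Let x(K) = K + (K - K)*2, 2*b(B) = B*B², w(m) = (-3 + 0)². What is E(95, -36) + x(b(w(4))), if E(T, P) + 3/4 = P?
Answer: 1311/4 ≈ 327.75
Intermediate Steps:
w(m) = 9 (w(m) = (-3)² = 9)
E(T, P) = -¾ + P
b(B) = B³/2 (b(B) = (B*B²)/2 = B³/2)
x(K) = K (x(K) = K + 0*2 = K + 0 = K)
E(95, -36) + x(b(w(4))) = (-¾ - 36) + (½)*9³ = -147/4 + (½)*729 = -147/4 + 729/2 = 1311/4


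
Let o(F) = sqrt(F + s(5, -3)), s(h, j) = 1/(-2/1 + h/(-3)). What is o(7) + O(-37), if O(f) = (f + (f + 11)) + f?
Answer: -100 + sqrt(814)/11 ≈ -97.406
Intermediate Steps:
s(h, j) = 1/(-2 - h/3) (s(h, j) = 1/(-2*1 + h*(-1/3)) = 1/(-2 - h/3))
O(f) = 11 + 3*f (O(f) = (f + (11 + f)) + f = (11 + 2*f) + f = 11 + 3*f)
o(F) = sqrt(-3/11 + F) (o(F) = sqrt(F - 3/(6 + 5)) = sqrt(F - 3/11) = sqrt(-3/11 + F))
o(7) + O(-37) = sqrt(-33 + 121*7)/11 + (11 + 3*(-37)) = sqrt(-33 + 847)/11 + (11 - 111) = sqrt(814)/11 - 100 = -100 + sqrt(814)/11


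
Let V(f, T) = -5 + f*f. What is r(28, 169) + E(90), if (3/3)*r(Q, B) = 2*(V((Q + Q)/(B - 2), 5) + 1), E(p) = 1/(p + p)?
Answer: -39003311/5020020 ≈ -7.7696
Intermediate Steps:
V(f, T) = -5 + f**2
E(p) = 1/(2*p)
r(Q, B) = -8 + 8*Q**2/(-2 + B)**2 (r(Q, B) = 2*((-5 + ((Q + Q)/(B - 2))**2) + 1) = 2*((-5 + ((2*Q)/(-2 + B))**2) + 1) = 2*((-5 + (2*Q/(-2 + B))**2) + 1) = 2*((-5 + 4*Q**2/(-2 + B)**2) + 1) = 2*(-4 + 4*Q**2/(-2 + B)**2) = -8 + 8*Q**2/(-2 + B)**2)
r(28, 169) + E(90) = (-8 + 8*28**2/(-2 + 169)**2) + (1/2)/90 = (-8 + 8*784/167**2) + (1/2)*(1/90) = (-8 + 8*784*(1/27889)) + 1/180 = (-8 + 6272/27889) + 1/180 = -216840/27889 + 1/180 = -39003311/5020020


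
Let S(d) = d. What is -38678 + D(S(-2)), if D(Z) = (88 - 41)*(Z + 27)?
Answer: -37503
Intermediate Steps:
D(Z) = 1269 + 47*Z (D(Z) = 47*(27 + Z) = 1269 + 47*Z)
-38678 + D(S(-2)) = -38678 + (1269 + 47*(-2)) = -38678 + (1269 - 94) = -38678 + 1175 = -37503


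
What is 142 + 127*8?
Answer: 1158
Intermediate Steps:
142 + 127*8 = 142 + 1016 = 1158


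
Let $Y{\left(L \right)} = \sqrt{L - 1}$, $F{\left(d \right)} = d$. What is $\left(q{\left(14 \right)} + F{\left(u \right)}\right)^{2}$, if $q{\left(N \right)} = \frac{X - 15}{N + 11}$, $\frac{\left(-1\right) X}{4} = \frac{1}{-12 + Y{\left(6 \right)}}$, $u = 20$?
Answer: $\frac{4551256449}{12075625} + \frac{539704 \sqrt{5}}{12075625} \approx 377.0$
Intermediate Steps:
$Y{\left(L \right)} = \sqrt{-1 + L}$
$X = - \frac{4}{-12 + \sqrt{5}}$ ($X = - \frac{4}{-12 + \sqrt{-1 + 6}} = - \frac{4}{-12 + \sqrt{5}} \approx 0.40967$)
$q{\left(N \right)} = \frac{- \frac{2037}{139} + \frac{4 \sqrt{5}}{139}}{11 + N}$ ($q{\left(N \right)} = \frac{\left(\frac{48}{139} + \frac{4 \sqrt{5}}{139}\right) - 15}{N + 11} = \frac{- \frac{2037}{139} + \frac{4 \sqrt{5}}{139}}{11 + N}$)
$\left(q{\left(14 \right)} + F{\left(u \right)}\right)^{2} = \left(\frac{-176 + 15 \sqrt{5}}{\left(11 + 14\right) \left(12 - \sqrt{5}\right)} + 20\right)^{2} = \left(\frac{-176 + 15 \sqrt{5}}{25 \left(12 - \sqrt{5}\right)} + 20\right)^{2} = \left(20 + \frac{-176 + 15 \sqrt{5}}{25 \left(12 - \sqrt{5}\right)}\right)^{2}$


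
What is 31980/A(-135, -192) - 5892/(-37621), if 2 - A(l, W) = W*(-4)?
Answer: -599303154/14408843 ≈ -41.593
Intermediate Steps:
A(l, W) = 2 + 4*W (A(l, W) = 2 - W*(-4) = 2 - (-4)*W = 2 + 4*W)
31980/A(-135, -192) - 5892/(-37621) = 31980/(2 + 4*(-192)) - 5892/(-37621) = 31980/(2 - 768) - 5892*(-1/37621) = 31980/(-766) + 5892/37621 = 31980*(-1/766) + 5892/37621 = -15990/383 + 5892/37621 = -599303154/14408843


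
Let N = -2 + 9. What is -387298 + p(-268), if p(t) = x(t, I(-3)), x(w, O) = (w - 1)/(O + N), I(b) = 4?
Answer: -4260547/11 ≈ -3.8732e+5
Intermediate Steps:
N = 7
x(w, O) = (-1 + w)/(7 + O) (x(w, O) = (w - 1)/(O + 7) = (-1 + w)/(7 + O))
p(t) = -1/11 + t/11 (p(t) = (-1 + t)/(7 + 4) = (-1 + t)/11 = -1/11 + t/11)
-387298 + p(-268) = -387298 + (-1/11 + (1/11)*(-268)) = -387298 + (-1/11 - 268/11) = -387298 - 269/11 = -4260547/11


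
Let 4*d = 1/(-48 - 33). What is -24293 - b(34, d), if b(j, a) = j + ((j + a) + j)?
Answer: -7903979/324 ≈ -24395.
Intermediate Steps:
d = -1/324 (d = 1/(4*(-48 - 33)) = (¼)/(-81) = (¼)*(-1/81) = -1/324 ≈ -0.0030864)
b(j, a) = a + 3*j (b(j, a) = j + ((a + j) + j) = j + (a + 2*j) = a + 3*j)
-24293 - b(34, d) = -24293 - (-1/324 + 3*34) = -24293 - (-1/324 + 102) = -24293 - 1*33047/324 = -24293 - 33047/324 = -7903979/324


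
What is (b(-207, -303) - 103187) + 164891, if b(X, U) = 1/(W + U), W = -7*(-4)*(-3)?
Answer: 23879447/387 ≈ 61704.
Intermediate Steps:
W = -84 (W = 28*(-3) = -84)
b(X, U) = 1/(-84 + U)
(b(-207, -303) - 103187) + 164891 = (1/(-84 - 303) - 103187) + 164891 = (1/(-387) - 103187) + 164891 = (-1/387 - 103187) + 164891 = -39933370/387 + 164891 = 23879447/387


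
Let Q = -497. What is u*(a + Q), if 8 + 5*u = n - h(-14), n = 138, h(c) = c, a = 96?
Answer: -57744/5 ≈ -11549.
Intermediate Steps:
u = 144/5 (u = -8/5 + (138 - 1*(-14))/5 = -8/5 + (138 + 14)/5 = -8/5 + (1/5)*152 = -8/5 + 152/5 = 144/5 ≈ 28.800)
u*(a + Q) = 144*(96 - 497)/5 = (144/5)*(-401) = -57744/5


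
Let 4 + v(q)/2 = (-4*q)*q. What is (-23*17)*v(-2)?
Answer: 15640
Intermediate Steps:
v(q) = -8 - 8*q² (v(q) = -8 + 2*((-4*q)*q) = -8 + 2*(-4*q²) = -8 - 8*q²)
(-23*17)*v(-2) = (-23*17)*(-8 - 8*(-2)²) = -391*(-8 - 8*4) = -391*(-8 - 32) = -391*(-40) = 15640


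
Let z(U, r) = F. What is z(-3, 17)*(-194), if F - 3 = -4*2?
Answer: 970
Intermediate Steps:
F = -5 (F = 3 - 4*2 = 3 - 8 = -5)
z(U, r) = -5
z(-3, 17)*(-194) = -5*(-194) = 970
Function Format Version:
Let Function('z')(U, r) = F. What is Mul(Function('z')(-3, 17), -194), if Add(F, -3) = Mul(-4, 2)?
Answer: 970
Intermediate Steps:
F = -5 (F = Add(3, Mul(-4, 2)) = Add(3, -8) = -5)
Function('z')(U, r) = -5
Mul(Function('z')(-3, 17), -194) = Mul(-5, -194) = 970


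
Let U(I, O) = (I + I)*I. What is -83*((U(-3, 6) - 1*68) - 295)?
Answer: 28635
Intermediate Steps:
U(I, O) = 2*I**2 (U(I, O) = (2*I)*I = 2*I**2)
-83*((U(-3, 6) - 1*68) - 295) = -83*((2*(-3)**2 - 1*68) - 295) = -83*((2*9 - 68) - 295) = -83*((18 - 68) - 295) = -83*(-50 - 295) = -83*(-345) = 28635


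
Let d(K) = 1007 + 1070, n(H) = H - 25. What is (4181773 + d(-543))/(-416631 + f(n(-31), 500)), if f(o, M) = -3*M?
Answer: -4183850/418131 ≈ -10.006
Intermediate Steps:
n(H) = -25 + H
d(K) = 2077
(4181773 + d(-543))/(-416631 + f(n(-31), 500)) = (4181773 + 2077)/(-416631 - 3*500) = 4183850/(-416631 - 1500) = 4183850/(-418131) = 4183850*(-1/418131) = -4183850/418131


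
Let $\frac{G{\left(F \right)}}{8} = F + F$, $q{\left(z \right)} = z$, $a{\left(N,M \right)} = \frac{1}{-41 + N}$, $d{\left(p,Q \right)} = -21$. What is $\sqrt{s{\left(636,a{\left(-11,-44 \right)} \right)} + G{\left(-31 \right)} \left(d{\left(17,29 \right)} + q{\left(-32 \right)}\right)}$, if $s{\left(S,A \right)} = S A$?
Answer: $\frac{\sqrt{4440605}}{13} \approx 162.1$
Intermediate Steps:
$G{\left(F \right)} = 16 F$ ($G{\left(F \right)} = 8 \left(F + F\right) = 8 \cdot 2 F = 16 F$)
$s{\left(S,A \right)} = A S$
$\sqrt{s{\left(636,a{\left(-11,-44 \right)} \right)} + G{\left(-31 \right)} \left(d{\left(17,29 \right)} + q{\left(-32 \right)}\right)} = \sqrt{\frac{1}{-41 - 11} \cdot 636 + 16 \left(-31\right) \left(-21 - 32\right)} = \sqrt{\frac{1}{-52} \cdot 636 - -26288} = \sqrt{\left(- \frac{1}{52}\right) 636 + 26288} = \sqrt{- \frac{159}{13} + 26288} = \sqrt{\frac{341585}{13}} = \frac{\sqrt{4440605}}{13}$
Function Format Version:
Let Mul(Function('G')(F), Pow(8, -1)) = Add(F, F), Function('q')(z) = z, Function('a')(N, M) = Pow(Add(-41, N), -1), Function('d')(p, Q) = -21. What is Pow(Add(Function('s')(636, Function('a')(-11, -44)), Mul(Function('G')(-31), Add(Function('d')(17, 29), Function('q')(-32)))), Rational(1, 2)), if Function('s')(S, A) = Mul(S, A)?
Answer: Mul(Rational(1, 13), Pow(4440605, Rational(1, 2))) ≈ 162.10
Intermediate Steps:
Function('G')(F) = Mul(16, F) (Function('G')(F) = Mul(8, Add(F, F)) = Mul(8, Mul(2, F)) = Mul(16, F))
Function('s')(S, A) = Mul(A, S)
Pow(Add(Function('s')(636, Function('a')(-11, -44)), Mul(Function('G')(-31), Add(Function('d')(17, 29), Function('q')(-32)))), Rational(1, 2)) = Pow(Add(Mul(Pow(Add(-41, -11), -1), 636), Mul(Mul(16, -31), Add(-21, -32))), Rational(1, 2)) = Pow(Add(Mul(Pow(-52, -1), 636), Mul(-496, -53)), Rational(1, 2)) = Pow(Add(Mul(Rational(-1, 52), 636), 26288), Rational(1, 2)) = Pow(Add(Rational(-159, 13), 26288), Rational(1, 2)) = Pow(Rational(341585, 13), Rational(1, 2)) = Mul(Rational(1, 13), Pow(4440605, Rational(1, 2)))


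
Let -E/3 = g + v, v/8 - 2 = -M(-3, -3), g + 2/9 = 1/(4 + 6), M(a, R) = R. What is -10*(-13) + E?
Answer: 311/30 ≈ 10.367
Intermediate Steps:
g = -11/90 (g = -2/9 + 1/(4 + 6) = -2/9 + 1/10 = -2/9 + ⅒ = -11/90 ≈ -0.12222)
v = 40 (v = 16 + 8*(-1*(-3)) = 16 + 8*3 = 16 + 24 = 40)
E = -3589/30 (E = -3*(-11/90 + 40) = -3*3589/90 = -3589/30 ≈ -119.63)
-10*(-13) + E = -10*(-13) - 3589/30 = 130 - 3589/30 = 311/30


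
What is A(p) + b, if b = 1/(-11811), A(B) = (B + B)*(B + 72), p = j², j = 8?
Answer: 205605887/11811 ≈ 17408.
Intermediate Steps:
p = 64 (p = 8² = 64)
A(B) = 2*B*(72 + B) (A(B) = (2*B)*(72 + B) = 2*B*(72 + B))
b = -1/11811 ≈ -8.4667e-5
A(p) + b = 2*64*(72 + 64) - 1/11811 = 2*64*136 - 1/11811 = 17408 - 1/11811 = 205605887/11811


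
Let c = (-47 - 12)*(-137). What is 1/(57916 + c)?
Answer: 1/65999 ≈ 1.5152e-5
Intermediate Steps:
c = 8083 (c = -59*(-137) = 8083)
1/(57916 + c) = 1/(57916 + 8083) = 1/65999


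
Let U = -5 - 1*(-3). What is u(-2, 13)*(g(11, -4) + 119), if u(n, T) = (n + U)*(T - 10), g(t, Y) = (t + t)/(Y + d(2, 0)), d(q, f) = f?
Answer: -1362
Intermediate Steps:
U = -2 (U = -5 + 3 = -2)
g(t, Y) = 2*t/Y (g(t, Y) = (t + t)/(Y + 0) = (2*t)/Y = 2*t/Y)
u(n, T) = (-10 + T)*(-2 + n) (u(n, T) = (n - 2)*(T - 10) = (-2 + n)*(-10 + T) = (-10 + T)*(-2 + n))
u(-2, 13)*(g(11, -4) + 119) = (20 - 10*(-2) - 2*13 + 13*(-2))*(2*11/(-4) + 119) = (20 + 20 - 26 - 26)*(2*11*(-1/4) + 119) = -12*(-11/2 + 119) = -12*227/2 = -1362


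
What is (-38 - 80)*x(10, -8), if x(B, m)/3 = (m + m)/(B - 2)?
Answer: 708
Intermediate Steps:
x(B, m) = 6*m/(-2 + B) (x(B, m) = 3*((m + m)/(B - 2)) = 3*((2*m)/(-2 + B)) = 3*(2*m/(-2 + B)) = 6*m/(-2 + B))
(-38 - 80)*x(10, -8) = (-38 - 80)*(6*(-8)/(-2 + 10)) = -708*(-8)/8 = -118*(-6) = 708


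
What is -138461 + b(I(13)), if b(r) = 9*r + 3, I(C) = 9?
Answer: -138377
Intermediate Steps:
b(r) = 3 + 9*r
-138461 + b(I(13)) = -138461 + (3 + 9*9) = -138461 + (3 + 81) = -138461 + 84 = -138377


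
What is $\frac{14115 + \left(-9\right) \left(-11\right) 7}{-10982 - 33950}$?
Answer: $- \frac{3702}{11233} \approx -0.32956$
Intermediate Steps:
$\frac{14115 + \left(-9\right) \left(-11\right) 7}{-10982 - 33950} = \frac{14115 + 99 \cdot 7}{-44932} = \left(14115 + 693\right) \left(- \frac{1}{44932}\right) = 14808 \left(- \frac{1}{44932}\right) = - \frac{3702}{11233}$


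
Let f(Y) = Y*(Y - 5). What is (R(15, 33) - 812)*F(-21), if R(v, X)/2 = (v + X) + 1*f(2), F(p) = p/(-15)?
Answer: -5096/5 ≈ -1019.2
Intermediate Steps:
f(Y) = Y*(-5 + Y)
F(p) = -p/15 (F(p) = p*(-1/15) = -p/15)
R(v, X) = -12 + 2*X + 2*v (R(v, X) = 2*((v + X) + 1*(2*(-5 + 2))) = 2*((X + v) + 1*(2*(-3))) = 2*((X + v) + 1*(-6)) = 2*((X + v) - 6) = 2*(-6 + X + v) = -12 + 2*X + 2*v)
(R(15, 33) - 812)*F(-21) = ((-12 + 2*33 + 2*15) - 812)*(-1/15*(-21)) = ((-12 + 66 + 30) - 812)*(7/5) = (84 - 812)*(7/5) = -728*7/5 = -5096/5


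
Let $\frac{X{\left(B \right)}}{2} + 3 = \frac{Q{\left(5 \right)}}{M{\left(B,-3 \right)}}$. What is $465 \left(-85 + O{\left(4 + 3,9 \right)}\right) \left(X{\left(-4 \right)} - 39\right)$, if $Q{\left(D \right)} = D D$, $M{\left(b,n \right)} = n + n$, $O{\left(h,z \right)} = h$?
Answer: $1934400$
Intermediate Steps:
$M{\left(b,n \right)} = 2 n$
$Q{\left(D \right)} = D^{2}$
$X{\left(B \right)} = - \frac{43}{3}$ ($X{\left(B \right)} = -6 + 2 \frac{5^{2}}{2 \left(-3\right)} = -6 + 2 \frac{25}{-6} = -6 + 2 \cdot 25 \left(- \frac{1}{6}\right) = -6 + 2 \left(- \frac{25}{6}\right) = -6 - \frac{25}{3} = - \frac{43}{3}$)
$465 \left(-85 + O{\left(4 + 3,9 \right)}\right) \left(X{\left(-4 \right)} - 39\right) = 465 \left(-85 + \left(4 + 3\right)\right) \left(- \frac{43}{3} - 39\right) = 465 \left(-85 + 7\right) \left(- \frac{160}{3}\right) = 465 \left(\left(-78\right) \left(- \frac{160}{3}\right)\right) = 465 \cdot 4160 = 1934400$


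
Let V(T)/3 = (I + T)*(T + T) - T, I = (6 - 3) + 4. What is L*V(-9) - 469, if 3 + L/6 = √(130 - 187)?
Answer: -2899 + 810*I*√57 ≈ -2899.0 + 6115.4*I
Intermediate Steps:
I = 7 (I = 3 + 4 = 7)
L = -18 + 6*I*√57 (L = -18 + 6*√(130 - 187) = -18 + 6*√(-57) = -18 + 6*(I*√57) = -18 + 6*I*√57 ≈ -18.0 + 45.299*I)
V(T) = -3*T + 6*T*(7 + T) (V(T) = 3*((7 + T)*(T + T) - T) = 3*((7 + T)*(2*T) - T) = 3*(2*T*(7 + T) - T) = 3*(-T + 2*T*(7 + T)) = -3*T + 6*T*(7 + T))
L*V(-9) - 469 = (-18 + 6*I*√57)*(3*(-9)*(13 + 2*(-9))) - 469 = (-18 + 6*I*√57)*(3*(-9)*(13 - 18)) - 469 = (-18 + 6*I*√57)*(3*(-9)*(-5)) - 469 = (-18 + 6*I*√57)*135 - 469 = (-2430 + 810*I*√57) - 469 = -2899 + 810*I*√57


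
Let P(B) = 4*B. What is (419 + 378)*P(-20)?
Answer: -63760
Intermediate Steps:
(419 + 378)*P(-20) = (419 + 378)*(4*(-20)) = 797*(-80) = -63760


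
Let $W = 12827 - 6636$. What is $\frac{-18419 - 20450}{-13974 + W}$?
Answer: $\frac{38869}{7783} \approx 4.9941$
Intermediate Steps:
$W = 6191$
$\frac{-18419 - 20450}{-13974 + W} = \frac{-18419 - 20450}{-13974 + 6191} = - \frac{38869}{-7783} = \left(-38869\right) \left(- \frac{1}{7783}\right) = \frac{38869}{7783}$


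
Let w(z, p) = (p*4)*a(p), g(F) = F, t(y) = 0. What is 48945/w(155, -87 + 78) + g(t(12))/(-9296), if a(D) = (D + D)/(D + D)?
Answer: -16315/12 ≈ -1359.6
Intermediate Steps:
a(D) = 1 (a(D) = (2*D)/((2*D)) = (2*D)*(1/(2*D)) = 1)
w(z, p) = 4*p (w(z, p) = (p*4)*1 = (4*p)*1 = 4*p)
48945/w(155, -87 + 78) + g(t(12))/(-9296) = 48945/((4*(-87 + 78))) + 0/(-9296) = 48945/((4*(-9))) + 0*(-1/9296) = 48945/(-36) + 0 = 48945*(-1/36) + 0 = -16315/12 + 0 = -16315/12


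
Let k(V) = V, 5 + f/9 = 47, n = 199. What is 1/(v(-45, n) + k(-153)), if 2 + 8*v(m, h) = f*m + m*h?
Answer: -8/27191 ≈ -0.00029422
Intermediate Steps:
f = 378 (f = -45 + 9*47 = -45 + 423 = 378)
v(m, h) = -¼ + 189*m/4 + h*m/8 (v(m, h) = -¼ + (378*m + m*h)/8 = -¼ + (378*m + h*m)/8 = -¼ + (189*m/4 + h*m/8) = -¼ + 189*m/4 + h*m/8)
1/(v(-45, n) + k(-153)) = 1/((-¼ + (189/4)*(-45) + (⅛)*199*(-45)) - 153) = 1/((-¼ - 8505/4 - 8955/8) - 153) = 1/(-25967/8 - 153) = 1/(-27191/8) = -8/27191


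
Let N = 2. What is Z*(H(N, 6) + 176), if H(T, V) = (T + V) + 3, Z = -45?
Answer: -8415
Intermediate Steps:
H(T, V) = 3 + T + V
Z*(H(N, 6) + 176) = -45*((3 + 2 + 6) + 176) = -45*(11 + 176) = -45*187 = -8415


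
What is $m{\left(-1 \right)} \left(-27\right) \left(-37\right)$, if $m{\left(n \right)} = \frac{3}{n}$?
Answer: $-2997$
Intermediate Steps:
$m{\left(-1 \right)} \left(-27\right) \left(-37\right) = \frac{3}{-1} \left(-27\right) \left(-37\right) = 3 \left(-1\right) \left(-27\right) \left(-37\right) = \left(-3\right) \left(-27\right) \left(-37\right) = 81 \left(-37\right) = -2997$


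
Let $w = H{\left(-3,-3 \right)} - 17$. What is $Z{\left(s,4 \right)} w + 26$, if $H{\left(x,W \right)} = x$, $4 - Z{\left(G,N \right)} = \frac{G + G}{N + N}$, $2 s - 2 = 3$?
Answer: $- \frac{83}{2} \approx -41.5$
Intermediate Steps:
$s = \frac{5}{2}$ ($s = 1 + \frac{1}{2} \cdot 3 = 1 + \frac{3}{2} = \frac{5}{2} \approx 2.5$)
$Z{\left(G,N \right)} = 4 - \frac{G}{N}$ ($Z{\left(G,N \right)} = 4 - \frac{G + G}{N + N} = 4 - \frac{2 G}{2 N} = 4 - 2 G \frac{1}{2 N} = 4 - \frac{G}{N}$)
$w = -20$ ($w = -3 - 17 = -20$)
$Z{\left(s,4 \right)} w + 26 = \left(4 - \frac{5}{2 \cdot 4}\right) \left(-20\right) + 26 = \left(4 - \frac{5}{2} \cdot \frac{1}{4}\right) \left(-20\right) + 26 = \left(4 - \frac{5}{8}\right) \left(-20\right) + 26 = \frac{27}{8} \left(-20\right) + 26 = - \frac{135}{2} + 26 = - \frac{83}{2}$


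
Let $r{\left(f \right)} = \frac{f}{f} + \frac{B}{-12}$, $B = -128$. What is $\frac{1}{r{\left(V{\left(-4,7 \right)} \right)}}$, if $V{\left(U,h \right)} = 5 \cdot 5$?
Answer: $\frac{3}{35} \approx 0.085714$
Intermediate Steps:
$V{\left(U,h \right)} = 25$
$r{\left(f \right)} = \frac{35}{3}$ ($r{\left(f \right)} = \frac{f}{f} - \frac{128}{-12} = 1 - - \frac{32}{3} = 1 + \frac{32}{3} = \frac{35}{3}$)
$\frac{1}{r{\left(V{\left(-4,7 \right)} \right)}} = \frac{1}{\frac{35}{3}} = \frac{3}{35}$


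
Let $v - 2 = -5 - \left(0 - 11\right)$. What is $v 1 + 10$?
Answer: $18$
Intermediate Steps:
$v = 8$ ($v = 2 - \left(5 - 11\right) = 2 - -6 = 2 + \left(-5 + 11\right) = 2 + 6 = 8$)
$v 1 + 10 = 8 \cdot 1 + 10 = 8 + 10 = 18$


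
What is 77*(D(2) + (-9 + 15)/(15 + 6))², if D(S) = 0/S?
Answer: 44/7 ≈ 6.2857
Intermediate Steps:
D(S) = 0
77*(D(2) + (-9 + 15)/(15 + 6))² = 77*(0 + (-9 + 15)/(15 + 6))² = 77*(0 + 6/21)² = 77*(0 + 6*(1/21))² = 77*(0 + 2/7)² = 77*(2/7)² = 77*(4/49) = 44/7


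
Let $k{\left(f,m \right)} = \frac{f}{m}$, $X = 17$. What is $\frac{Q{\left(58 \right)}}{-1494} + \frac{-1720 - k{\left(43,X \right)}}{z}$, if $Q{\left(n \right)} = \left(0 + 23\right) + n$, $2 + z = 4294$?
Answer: $- \frac{2758827}{6056012} \approx -0.45555$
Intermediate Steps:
$z = 4292$ ($z = -2 + 4294 = 4292$)
$Q{\left(n \right)} = 23 + n$
$\frac{Q{\left(58 \right)}}{-1494} + \frac{-1720 - k{\left(43,X \right)}}{z} = \frac{23 + 58}{-1494} + \frac{-1720 - \frac{43}{17}}{4292} = 81 \left(- \frac{1}{1494}\right) + \left(-1720 - 43 \cdot \frac{1}{17}\right) \frac{1}{4292} = - \frac{9}{166} + \left(-1720 - \frac{43}{17}\right) \frac{1}{4292} = - \frac{9}{166} - \frac{29283}{72964} = - \frac{2758827}{6056012}$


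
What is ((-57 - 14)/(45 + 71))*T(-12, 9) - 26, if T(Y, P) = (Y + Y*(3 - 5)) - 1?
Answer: -3797/116 ≈ -32.733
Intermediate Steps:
T(Y, P) = -1 - Y (T(Y, P) = (Y + Y*(-2)) - 1 = (Y - 2*Y) - 1 = -Y - 1 = -1 - Y)
((-57 - 14)/(45 + 71))*T(-12, 9) - 26 = ((-57 - 14)/(45 + 71))*(-1 - 1*(-12)) - 26 = (-71/116)*(-1 + 12) - 26 = -71*1/116*11 - 26 = -71/116*11 - 26 = -781/116 - 26 = -3797/116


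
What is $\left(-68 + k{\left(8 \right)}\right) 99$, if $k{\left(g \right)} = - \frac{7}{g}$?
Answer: $- \frac{54549}{8} \approx -6818.6$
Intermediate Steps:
$\left(-68 + k{\left(8 \right)}\right) 99 = \left(-68 - \frac{7}{8}\right) 99 = \left(- \frac{551}{8}\right) 99 = - \frac{54549}{8}$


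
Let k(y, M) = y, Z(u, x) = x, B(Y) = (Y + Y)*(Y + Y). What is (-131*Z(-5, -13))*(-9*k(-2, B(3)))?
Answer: 30654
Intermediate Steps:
B(Y) = 4*Y**2 (B(Y) = (2*Y)*(2*Y) = 4*Y**2)
(-131*Z(-5, -13))*(-9*k(-2, B(3))) = (-131*(-13))*(-9*(-2)) = 1703*18 = 30654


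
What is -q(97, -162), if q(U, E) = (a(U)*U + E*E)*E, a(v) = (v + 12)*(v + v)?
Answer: 336539772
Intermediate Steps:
a(v) = 2*v*(12 + v) (a(v) = (12 + v)*(2*v) = 2*v*(12 + v))
q(U, E) = E*(E² + 2*U²*(12 + U)) (q(U, E) = ((2*U*(12 + U))*U + E*E)*E = (2*U²*(12 + U) + E²)*E = (E² + 2*U²*(12 + U))*E = E*(E² + 2*U²*(12 + U)))
-q(97, -162) = -(-162)*((-162)² + 2*97²*(12 + 97)) = -(-162)*(26244 + 2*9409*109) = -(-162)*(26244 + 2051162) = -(-162)*2077406 = -1*(-336539772) = 336539772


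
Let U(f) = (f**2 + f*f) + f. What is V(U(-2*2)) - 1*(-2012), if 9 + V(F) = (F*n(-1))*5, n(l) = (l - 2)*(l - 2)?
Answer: 3263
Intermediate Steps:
n(l) = (-2 + l)**2 (n(l) = (-2 + l)*(-2 + l) = (-2 + l)**2)
U(f) = f + 2*f**2 (U(f) = (f**2 + f**2) + f = 2*f**2 + f = f + 2*f**2)
V(F) = -9 + 45*F (V(F) = -9 + (F*(-2 - 1)**2)*5 = -9 + (F*(-3)**2)*5 = -9 + (F*9)*5 = -9 + (9*F)*5 = -9 + 45*F)
V(U(-2*2)) - 1*(-2012) = (-9 + 45*((-2*2)*(1 + 2*(-2*2)))) - 1*(-2012) = (-9 + 45*(-4*(1 + 2*(-4)))) + 2012 = (-9 + 45*(-4*(1 - 8))) + 2012 = (-9 + 45*(-4*(-7))) + 2012 = (-9 + 45*28) + 2012 = (-9 + 1260) + 2012 = 1251 + 2012 = 3263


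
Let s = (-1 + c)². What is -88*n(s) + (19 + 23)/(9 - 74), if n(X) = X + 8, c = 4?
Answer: -97282/65 ≈ -1496.6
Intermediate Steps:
s = 9 (s = (-1 + 4)² = 3² = 9)
n(X) = 8 + X
-88*n(s) + (19 + 23)/(9 - 74) = -88*(8 + 9) + (19 + 23)/(9 - 74) = -88*17 + 42/(-65) = -1496 + 42*(-1/65) = -1496 - 42/65 = -97282/65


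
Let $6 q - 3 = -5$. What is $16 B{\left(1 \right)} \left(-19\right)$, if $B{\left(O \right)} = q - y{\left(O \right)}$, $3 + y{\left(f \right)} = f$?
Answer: $- \frac{1520}{3} \approx -506.67$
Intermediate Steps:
$q = - \frac{1}{3}$ ($q = \frac{1}{2} + \frac{1}{6} \left(-5\right) = \frac{1}{2} - \frac{5}{6} = - \frac{1}{3} \approx -0.33333$)
$y{\left(f \right)} = -3 + f$
$B{\left(O \right)} = \frac{8}{3} - O$ ($B{\left(O \right)} = - \frac{1}{3} - \left(-3 + O\right) = \frac{8}{3} - O$)
$16 B{\left(1 \right)} \left(-19\right) = 16 \left(\frac{8}{3} - 1\right) \left(-19\right) = 16 \cdot \frac{5}{3} \left(-19\right) = \frac{80}{3} \left(-19\right) = - \frac{1520}{3}$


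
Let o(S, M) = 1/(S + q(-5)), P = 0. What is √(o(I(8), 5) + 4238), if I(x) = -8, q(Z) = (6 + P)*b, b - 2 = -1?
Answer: 5*√678/2 ≈ 65.096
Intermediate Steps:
b = 1 (b = 2 - 1 = 1)
q(Z) = 6 (q(Z) = (6 + 0)*1 = 6*1 = 6)
o(S, M) = 1/(6 + S) (o(S, M) = 1/(S + 6) = 1/(6 + S))
√(o(I(8), 5) + 4238) = √(1/(6 - 8) + 4238) = √(1/(-2) + 4238) = √(-½ + 4238) = √(8475/2) = 5*√678/2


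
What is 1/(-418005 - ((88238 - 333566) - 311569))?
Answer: 1/138892 ≈ 7.1998e-6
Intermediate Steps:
1/(-418005 - ((88238 - 333566) - 311569)) = 1/(-418005 - (-245328 - 311569)) = 1/(-418005 - 1*(-556897)) = 1/(-418005 + 556897) = 1/138892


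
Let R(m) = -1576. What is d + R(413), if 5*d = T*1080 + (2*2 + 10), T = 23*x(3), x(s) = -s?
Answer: -82386/5 ≈ -16477.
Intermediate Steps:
T = -69 (T = 23*(-1*3) = 23*(-3) = -69)
d = -74506/5 (d = (-69*1080 + (2*2 + 10))/5 = (-74520 + (4 + 10))/5 = (-74520 + 14)/5 = (⅕)*(-74506) = -74506/5 ≈ -14901.)
d + R(413) = -74506/5 - 1576 = -82386/5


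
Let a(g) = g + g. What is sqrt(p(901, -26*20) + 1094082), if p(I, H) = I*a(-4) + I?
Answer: 5*sqrt(43511) ≈ 1043.0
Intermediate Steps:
a(g) = 2*g
p(I, H) = -7*I (p(I, H) = I*(2*(-4)) + I = I*(-8) + I = -8*I + I = -7*I)
sqrt(p(901, -26*20) + 1094082) = sqrt(-7*901 + 1094082) = sqrt(-6307 + 1094082) = sqrt(1087775) = 5*sqrt(43511)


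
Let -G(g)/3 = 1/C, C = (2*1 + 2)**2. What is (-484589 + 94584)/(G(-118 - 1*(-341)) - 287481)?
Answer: 6240080/4599699 ≈ 1.3566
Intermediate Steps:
C = 16 (C = (2 + 2)**2 = 4**2 = 16)
G(g) = -3/16
(-484589 + 94584)/(G(-118 - 1*(-341)) - 287481) = (-484589 + 94584)/(-3/16 - 287481) = -390005/(-4599699/16) = -390005*(-16/4599699) = 6240080/4599699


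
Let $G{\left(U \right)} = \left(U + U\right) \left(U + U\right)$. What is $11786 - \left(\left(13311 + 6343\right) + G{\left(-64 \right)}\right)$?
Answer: $-24252$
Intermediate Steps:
$G{\left(U \right)} = 4 U^{2}$ ($G{\left(U \right)} = 2 U 2 U = 4 U^{2}$)
$11786 - \left(\left(13311 + 6343\right) + G{\left(-64 \right)}\right) = 11786 - \left(\left(13311 + 6343\right) + 4 \left(-64\right)^{2}\right) = 11786 - \left(19654 + 4 \cdot 4096\right) = 11786 - \left(19654 + 16384\right) = 11786 - 36038 = -24252$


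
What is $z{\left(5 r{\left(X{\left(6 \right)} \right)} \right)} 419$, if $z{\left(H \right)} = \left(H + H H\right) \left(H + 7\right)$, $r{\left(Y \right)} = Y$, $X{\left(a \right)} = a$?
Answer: $14417790$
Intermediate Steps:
$z{\left(H \right)} = \left(7 + H\right) \left(H + H^{2}\right)$ ($z{\left(H \right)} = \left(H + H^{2}\right) \left(7 + H\right) = \left(7 + H\right) \left(H + H^{2}\right)$)
$z{\left(5 r{\left(X{\left(6 \right)} \right)} \right)} 419 = 5 \cdot 6 \left(7 + \left(5 \cdot 6\right)^{2} + 8 \cdot 5 \cdot 6\right) 419 = 30 \left(7 + 30^{2} + 8 \cdot 30\right) 419 = 30 \left(7 + 900 + 240\right) 419 = 30 \cdot 1147 \cdot 419 = 34410 \cdot 419 = 14417790$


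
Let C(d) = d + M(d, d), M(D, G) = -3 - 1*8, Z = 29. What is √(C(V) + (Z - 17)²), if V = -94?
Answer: √39 ≈ 6.2450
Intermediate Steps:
M(D, G) = -11 (M(D, G) = -3 - 8 = -11)
C(d) = -11 + d (C(d) = d - 11 = -11 + d)
√(C(V) + (Z - 17)²) = √((-11 - 94) + (29 - 17)²) = √(-105 + 12²) = √(-105 + 144) = √39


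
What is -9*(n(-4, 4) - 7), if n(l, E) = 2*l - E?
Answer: 171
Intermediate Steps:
n(l, E) = -E + 2*l
-9*(n(-4, 4) - 7) = -9*((-1*4 + 2*(-4)) - 7) = -9*((-4 - 8) - 7) = -9*(-12 - 7) = -9*(-19) = 171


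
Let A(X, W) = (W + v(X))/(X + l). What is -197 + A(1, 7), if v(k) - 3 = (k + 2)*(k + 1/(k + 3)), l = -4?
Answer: -2419/12 ≈ -201.58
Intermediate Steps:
v(k) = 3 + (2 + k)*(k + 1/(3 + k)) (v(k) = 3 + (k + 2)*(k + 1/(k + 3)) = 3 + (2 + k)*(k + 1/(3 + k)))
A(X, W) = (W + (11 + X³ + 5*X² + 10*X)/(3 + X))/(-4 + X) (A(X, W) = (W + (11 + X³ + 5*X² + 10*X)/(3 + X))/(X - 4) = (W + (11 + X³ + 5*X² + 10*X)/(3 + X))/(-4 + X))
-197 + A(1, 7) = -197 + (11 + 1³ + 5*1² + 10*1 + 7*(3 + 1))/((-4 + 1)*(3 + 1)) = -197 + (11 + 1 + 5*1 + 10 + 7*4)/(-3*4) = -197 - ⅓*¼*(11 + 1 + 5 + 10 + 28) = -197 - ⅓*¼*55 = -197 - 55/12 = -2419/12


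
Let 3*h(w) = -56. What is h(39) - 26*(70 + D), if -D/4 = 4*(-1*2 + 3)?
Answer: -4268/3 ≈ -1422.7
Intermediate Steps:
D = -16 (D = -16*(-1*2 + 3) = -16*(-2 + 3) = -16 ≈ -16.000)
h(w) = -56/3 (h(w) = (1/3)*(-56) = -56/3)
h(39) - 26*(70 + D) = -56/3 - 26*(70 - 16) = -56/3 - 26*54 = -56/3 - 1*1404 = -56/3 - 1404 = -4268/3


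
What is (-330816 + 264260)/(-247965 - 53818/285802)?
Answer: 4755459478/17717236687 ≈ 0.26841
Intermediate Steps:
(-330816 + 264260)/(-247965 - 53818/285802) = -66556/(-247965 - 53818*1/285802) = -66556/(-247965 - 26909/142901) = -66556/(-35434473374/142901) = -66556*(-142901/35434473374) = 4755459478/17717236687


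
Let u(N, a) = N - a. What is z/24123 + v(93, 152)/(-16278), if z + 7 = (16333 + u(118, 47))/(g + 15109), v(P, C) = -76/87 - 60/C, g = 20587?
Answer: -46632951065/241353462937257 ≈ -0.00019321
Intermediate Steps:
v(P, C) = -76/87 - 60/C (v(P, C) = -76*1/87 - 60/C = -76/87 - 60/C)
z = -58367/8924 (z = -7 + (16333 + (118 - 1*47))/(20587 + 15109) = -7 + (16333 + (118 - 47))/35696 = -7 + (16333 + 71)*(1/35696) = -7 + 16404*(1/35696) = -7 + 4101/8924 = -58367/8924 ≈ -6.5405)
z/24123 + v(93, 152)/(-16278) = -58367/8924/24123 + (-76/87 - 60/152)/(-16278) = -58367/8924*1/24123 + (-76/87 - 60*1/152)*(-1/16278) = -58367/215273652 + (-76/87 - 15/38)*(-1/16278) = -58367/215273652 - 4193/3306*(-1/16278) = -58367/215273652 + 4193/53815068 = -46632951065/241353462937257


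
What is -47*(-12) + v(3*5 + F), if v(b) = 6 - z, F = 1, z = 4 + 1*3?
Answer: 563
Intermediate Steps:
z = 7 (z = 4 + 3 = 7)
v(b) = -1 (v(b) = 6 - 1*7 = 6 - 7 = -1)
-47*(-12) + v(3*5 + F) = -47*(-12) - 1 = 564 - 1 = 563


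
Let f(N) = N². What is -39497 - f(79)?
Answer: -45738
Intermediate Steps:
-39497 - f(79) = -39497 - 1*79² = -39497 - 1*6241 = -39497 - 6241 = -45738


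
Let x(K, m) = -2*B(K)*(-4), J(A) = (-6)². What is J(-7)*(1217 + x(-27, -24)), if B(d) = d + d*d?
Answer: 245988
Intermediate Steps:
B(d) = d + d²
J(A) = 36
x(K, m) = 8*K*(1 + K) (x(K, m) = -2*K*(1 + K)*(-4) = 8*K*(1 + K))
J(-7)*(1217 + x(-27, -24)) = 36*(1217 + 8*(-27)*(1 - 27)) = 36*(1217 + 8*(-27)*(-26)) = 36*(1217 + 5616) = 36*6833 = 245988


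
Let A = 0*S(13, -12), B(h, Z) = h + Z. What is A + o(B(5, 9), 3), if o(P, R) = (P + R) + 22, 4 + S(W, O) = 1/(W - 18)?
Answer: 39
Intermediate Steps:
B(h, Z) = Z + h
S(W, O) = -4 + 1/(-18 + W) (S(W, O) = -4 + 1/(W - 18) = -4 + 1/(-18 + W))
o(P, R) = 22 + P + R
A = 0 (A = 0*((73 - 4*13)/(-18 + 13)) = 0*((73 - 52)/(-5)) = 0*(-⅕*21) = 0*(-21/5) = 0)
A + o(B(5, 9), 3) = 0 + (22 + (9 + 5) + 3) = 0 + (22 + 14 + 3) = 0 + 39 = 39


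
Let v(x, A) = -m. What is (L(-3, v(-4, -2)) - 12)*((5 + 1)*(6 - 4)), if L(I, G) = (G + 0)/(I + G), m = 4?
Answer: -960/7 ≈ -137.14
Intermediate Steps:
v(x, A) = -4 (v(x, A) = -1*4 = -4)
L(I, G) = G/(G + I)
(L(-3, v(-4, -2)) - 12)*((5 + 1)*(6 - 4)) = (-4/(-4 - 3) - 12)*((5 + 1)*(6 - 4)) = (-4/(-7) - 12)*(6*2) = (-4*(-⅐) - 12)*12 = (4/7 - 12)*12 = -80/7*12 = -960/7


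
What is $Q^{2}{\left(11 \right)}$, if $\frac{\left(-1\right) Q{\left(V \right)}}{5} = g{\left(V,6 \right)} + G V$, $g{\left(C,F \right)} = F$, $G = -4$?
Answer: $36100$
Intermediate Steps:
$Q{\left(V \right)} = -30 + 20 V$ ($Q{\left(V \right)} = - 5 \left(6 - 4 V\right) = -30 + 20 V$)
$Q^{2}{\left(11 \right)} = \left(-30 + 20 \cdot 11\right)^{2} = \left(-30 + 220\right)^{2} = 190^{2} = 36100$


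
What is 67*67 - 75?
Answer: 4414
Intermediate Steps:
67*67 - 75 = 4489 - 75 = 4414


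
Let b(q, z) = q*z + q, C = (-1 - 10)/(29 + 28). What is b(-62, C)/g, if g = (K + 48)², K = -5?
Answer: -2852/105393 ≈ -0.027061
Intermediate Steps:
C = -11/57 ≈ -0.19298
b(q, z) = q + q*z
g = 1849 (g = (-5 + 48)² = 43² = 1849)
b(-62, C)/g = -62*(1 - 11/57)/1849 = -62*46/57*(1/1849) = -2852/57*1/1849 = -2852/105393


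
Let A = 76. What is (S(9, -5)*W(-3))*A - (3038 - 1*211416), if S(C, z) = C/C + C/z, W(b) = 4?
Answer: 1040674/5 ≈ 2.0813e+5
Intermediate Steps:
S(C, z) = 1 + C/z
(S(9, -5)*W(-3))*A - (3038 - 1*211416) = (((9 - 5)/(-5))*4)*76 - (3038 - 1*211416) = (-⅕*4*4)*76 - (3038 - 211416) = -⅘*4*76 - 1*(-208378) = -16/5*76 + 208378 = -1216/5 + 208378 = 1040674/5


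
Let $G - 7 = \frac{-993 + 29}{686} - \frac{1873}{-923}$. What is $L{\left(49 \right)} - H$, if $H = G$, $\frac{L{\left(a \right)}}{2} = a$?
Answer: $\frac{28612046}{316589} \approx 90.376$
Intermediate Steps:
$G = \frac{2413676}{316589}$ ($G = 7 + \left(\frac{-993 + 29}{686} - \frac{1873}{-923}\right) = 7 - - \frac{197553}{316589} = 7 + \left(- \frac{482}{343} + \frac{1873}{923}\right) = 7 + \frac{197553}{316589} = \frac{2413676}{316589} \approx 7.624$)
$L{\left(a \right)} = 2 a$
$H = \frac{2413676}{316589} \approx 7.624$
$L{\left(49 \right)} - H = 2 \cdot 49 - \frac{2413676}{316589} = 98 - \frac{2413676}{316589} = \frac{28612046}{316589}$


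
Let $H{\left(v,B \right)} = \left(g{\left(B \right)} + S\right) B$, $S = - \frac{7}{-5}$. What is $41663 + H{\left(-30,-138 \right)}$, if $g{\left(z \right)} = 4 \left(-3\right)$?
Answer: $\frac{215629}{5} \approx 43126.0$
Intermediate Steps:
$g{\left(z \right)} = -12$
$S = \frac{7}{5}$ ($S = \left(-7\right) \left(- \frac{1}{5}\right) = \frac{7}{5} \approx 1.4$)
$H{\left(v,B \right)} = - \frac{53 B}{5}$ ($H{\left(v,B \right)} = \left(-12 + \frac{7}{5}\right) B = - \frac{53 B}{5}$)
$41663 + H{\left(-30,-138 \right)} = 41663 - - \frac{7314}{5} = 41663 + \frac{7314}{5} = \frac{215629}{5}$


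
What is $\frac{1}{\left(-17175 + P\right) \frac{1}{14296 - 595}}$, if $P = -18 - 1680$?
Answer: $- \frac{4567}{6291} \approx -0.72596$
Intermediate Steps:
$P = -1698$ ($P = -18 - 1680 = -1698$)
$\frac{1}{\left(-17175 + P\right) \frac{1}{14296 - 595}} = \frac{1}{\left(-17175 - 1698\right) \frac{1}{14296 - 595}} = \frac{1}{\left(-18873\right) \frac{1}{13701}} = \frac{1}{- \frac{6291}{4567}} = - \frac{4567}{6291}$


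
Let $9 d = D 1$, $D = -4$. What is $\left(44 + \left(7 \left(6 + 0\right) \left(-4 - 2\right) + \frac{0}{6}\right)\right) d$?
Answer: $\frac{832}{9} \approx 92.444$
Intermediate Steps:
$d = - \frac{4}{9}$ ($d = \frac{\left(-4\right) 1}{9} = \frac{1}{9} \left(-4\right) = - \frac{4}{9} \approx -0.44444$)
$\left(44 + \left(7 \left(6 + 0\right) \left(-4 - 2\right) + \frac{0}{6}\right)\right) d = \left(44 + \left(7 \left(6 + 0\right) \left(-4 - 2\right) + \frac{0}{6}\right)\right) \left(- \frac{4}{9}\right) = \left(44 + \left(7 \cdot 6 \left(-6\right) + 0 \cdot \frac{1}{6}\right)\right) \left(- \frac{4}{9}\right) = \left(44 + \left(7 \left(-36\right) + 0\right)\right) \left(- \frac{4}{9}\right) = \left(44 + \left(-252 + 0\right)\right) \left(- \frac{4}{9}\right) = \left(44 - 252\right) \left(- \frac{4}{9}\right) = \left(-208\right) \left(- \frac{4}{9}\right) = \frac{832}{9}$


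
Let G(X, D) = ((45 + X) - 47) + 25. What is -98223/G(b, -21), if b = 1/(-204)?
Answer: -20037492/4691 ≈ -4271.5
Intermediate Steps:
b = -1/204 ≈ -0.0049020
G(X, D) = 23 + X (G(X, D) = (-2 + X) + 25 = 23 + X)
-98223/G(b, -21) = -98223/(23 - 1/204) = -98223/4691/204 = -98223*204/4691 = -20037492/4691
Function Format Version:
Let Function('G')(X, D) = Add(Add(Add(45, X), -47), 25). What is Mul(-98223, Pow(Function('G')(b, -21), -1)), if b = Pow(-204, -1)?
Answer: Rational(-20037492, 4691) ≈ -4271.5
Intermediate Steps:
b = Rational(-1, 204) ≈ -0.0049020
Function('G')(X, D) = Add(23, X) (Function('G')(X, D) = Add(Add(-2, X), 25) = Add(23, X))
Mul(-98223, Pow(Function('G')(b, -21), -1)) = Mul(-98223, Pow(Add(23, Rational(-1, 204)), -1)) = Mul(-98223, Pow(Rational(4691, 204), -1)) = Mul(-98223, Rational(204, 4691)) = Rational(-20037492, 4691)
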